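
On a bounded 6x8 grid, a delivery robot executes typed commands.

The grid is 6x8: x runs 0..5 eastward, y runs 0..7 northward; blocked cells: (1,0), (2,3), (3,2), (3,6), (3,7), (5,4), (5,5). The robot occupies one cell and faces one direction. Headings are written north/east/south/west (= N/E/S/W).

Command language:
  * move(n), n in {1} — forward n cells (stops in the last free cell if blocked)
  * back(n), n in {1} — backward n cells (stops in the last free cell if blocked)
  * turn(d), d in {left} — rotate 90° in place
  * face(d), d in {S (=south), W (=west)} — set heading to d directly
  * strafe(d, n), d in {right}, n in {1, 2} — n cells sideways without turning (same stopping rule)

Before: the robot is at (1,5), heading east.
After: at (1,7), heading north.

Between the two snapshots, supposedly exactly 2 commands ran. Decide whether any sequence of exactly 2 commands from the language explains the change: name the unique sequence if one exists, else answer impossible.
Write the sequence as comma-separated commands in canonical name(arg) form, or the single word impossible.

every 2-command combo misses the target.

impossible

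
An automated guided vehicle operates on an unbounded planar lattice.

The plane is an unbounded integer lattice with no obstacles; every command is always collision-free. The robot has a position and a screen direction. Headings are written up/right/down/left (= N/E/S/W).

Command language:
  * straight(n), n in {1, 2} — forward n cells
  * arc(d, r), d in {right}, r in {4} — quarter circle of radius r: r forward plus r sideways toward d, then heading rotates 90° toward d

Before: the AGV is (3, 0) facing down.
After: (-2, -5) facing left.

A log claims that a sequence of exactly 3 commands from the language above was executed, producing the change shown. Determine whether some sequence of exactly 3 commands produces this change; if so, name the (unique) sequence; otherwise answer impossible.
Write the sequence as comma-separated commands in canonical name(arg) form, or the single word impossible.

straight(1), arc(right, 4), straight(1)

key: cell and facing (now W) both changed — the 3 commands mix motion and turning
begin: (3, 0) facing down
1. straight(1) → (3, -1) facing down
2. arc(right, 4) → (-1, -5) facing left
3. straight(1) → (-2, -5) facing left
all 27 alternatives checked — unique.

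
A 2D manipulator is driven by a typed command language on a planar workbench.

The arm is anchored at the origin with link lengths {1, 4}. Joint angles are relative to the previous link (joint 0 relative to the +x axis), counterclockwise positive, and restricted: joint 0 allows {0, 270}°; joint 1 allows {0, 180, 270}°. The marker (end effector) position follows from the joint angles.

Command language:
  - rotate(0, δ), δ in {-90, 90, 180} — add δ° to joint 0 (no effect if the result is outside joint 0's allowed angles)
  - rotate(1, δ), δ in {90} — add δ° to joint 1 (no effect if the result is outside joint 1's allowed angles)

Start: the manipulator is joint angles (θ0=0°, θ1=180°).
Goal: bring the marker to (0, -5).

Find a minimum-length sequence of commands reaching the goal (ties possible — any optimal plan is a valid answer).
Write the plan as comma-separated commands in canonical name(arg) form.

rotate(1, 90), rotate(1, 90), rotate(0, -90)

begin: joint angles (θ0=0°, θ1=180°)
step 1 (rotate(1, 90)): joint angles (θ0=0°, θ1=270°)
step 2 (rotate(1, 90)): joint angles (θ0=0°, θ1=0°)
step 3 (rotate(0, -90)): joint angles (θ0=270°, θ1=0°)
minimal: 3 command(s), checked below 3.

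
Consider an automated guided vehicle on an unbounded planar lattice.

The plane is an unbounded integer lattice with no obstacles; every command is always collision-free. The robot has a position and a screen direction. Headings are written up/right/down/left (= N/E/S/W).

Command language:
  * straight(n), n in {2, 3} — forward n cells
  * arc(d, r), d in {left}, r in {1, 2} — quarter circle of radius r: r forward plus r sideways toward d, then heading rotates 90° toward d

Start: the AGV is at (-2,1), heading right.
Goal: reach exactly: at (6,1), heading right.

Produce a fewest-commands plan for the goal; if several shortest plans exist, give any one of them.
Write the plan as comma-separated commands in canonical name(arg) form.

start: at (-2,1), heading right
[1] after straight(3): at (1,1), heading right
[2] after straight(3): at (4,1), heading right
[3] after straight(2): at (6,1), heading right
minimal: 3 command(s), checked below 3.

straight(3), straight(3), straight(2)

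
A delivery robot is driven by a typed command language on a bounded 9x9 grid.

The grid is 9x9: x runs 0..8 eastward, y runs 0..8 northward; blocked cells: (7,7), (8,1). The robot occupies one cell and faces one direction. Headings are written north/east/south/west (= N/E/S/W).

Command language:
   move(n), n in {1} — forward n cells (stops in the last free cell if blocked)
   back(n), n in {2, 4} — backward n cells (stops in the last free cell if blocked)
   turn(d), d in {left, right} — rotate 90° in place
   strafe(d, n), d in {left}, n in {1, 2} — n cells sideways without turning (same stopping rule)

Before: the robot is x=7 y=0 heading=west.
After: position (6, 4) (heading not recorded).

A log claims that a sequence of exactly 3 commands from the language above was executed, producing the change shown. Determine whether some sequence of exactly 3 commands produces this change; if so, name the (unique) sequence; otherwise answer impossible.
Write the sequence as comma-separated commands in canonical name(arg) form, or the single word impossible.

move(1), turn(left), back(4)

key: running back(4) before move(1) would end elsewhere — order is forced
t0: x=7 y=0 heading=west
step 1 (move(1)): x=6 y=0 heading=west
step 2 (turn(left)): x=6 y=0 heading=south
step 3 (back(4)): x=6 y=4 heading=south
no other 3-command option fits: unique.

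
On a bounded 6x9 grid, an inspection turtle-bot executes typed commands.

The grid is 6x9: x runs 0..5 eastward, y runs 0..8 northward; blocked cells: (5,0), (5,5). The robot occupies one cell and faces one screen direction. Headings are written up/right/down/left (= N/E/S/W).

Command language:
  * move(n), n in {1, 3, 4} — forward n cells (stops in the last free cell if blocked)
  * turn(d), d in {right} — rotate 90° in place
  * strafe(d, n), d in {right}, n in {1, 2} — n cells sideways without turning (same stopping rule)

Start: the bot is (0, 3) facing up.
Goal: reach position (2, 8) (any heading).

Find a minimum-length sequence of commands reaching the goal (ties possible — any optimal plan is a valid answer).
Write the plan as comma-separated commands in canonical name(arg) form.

move(3), move(3), strafe(right, 2)

from: (0, 3) facing up
[1] after move(3): (0, 6) facing up
[2] after move(3): (0, 8) facing up
[3] after strafe(right, 2): (2, 8) facing up
minimal: 3 command(s), checked below 3.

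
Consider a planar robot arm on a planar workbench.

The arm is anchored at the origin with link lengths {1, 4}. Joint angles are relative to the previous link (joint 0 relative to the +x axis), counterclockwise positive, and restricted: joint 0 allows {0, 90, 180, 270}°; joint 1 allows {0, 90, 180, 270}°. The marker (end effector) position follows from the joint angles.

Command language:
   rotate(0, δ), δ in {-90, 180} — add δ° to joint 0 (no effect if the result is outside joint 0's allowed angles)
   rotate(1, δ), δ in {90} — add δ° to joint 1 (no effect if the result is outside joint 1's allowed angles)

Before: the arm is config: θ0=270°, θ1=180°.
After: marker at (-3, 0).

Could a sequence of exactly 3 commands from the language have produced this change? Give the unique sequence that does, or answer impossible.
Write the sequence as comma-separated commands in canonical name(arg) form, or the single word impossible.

rotate(0, -90), rotate(0, -90), rotate(0, -90)

begin: config: θ0=270°, θ1=180°
step 1 (rotate(0, -90)): config: θ0=180°, θ1=180°
step 2 (rotate(0, -90)): config: θ0=90°, θ1=180°
step 3 (rotate(0, -90)): config: θ0=0°, θ1=180°
all 27 alternatives checked — unique.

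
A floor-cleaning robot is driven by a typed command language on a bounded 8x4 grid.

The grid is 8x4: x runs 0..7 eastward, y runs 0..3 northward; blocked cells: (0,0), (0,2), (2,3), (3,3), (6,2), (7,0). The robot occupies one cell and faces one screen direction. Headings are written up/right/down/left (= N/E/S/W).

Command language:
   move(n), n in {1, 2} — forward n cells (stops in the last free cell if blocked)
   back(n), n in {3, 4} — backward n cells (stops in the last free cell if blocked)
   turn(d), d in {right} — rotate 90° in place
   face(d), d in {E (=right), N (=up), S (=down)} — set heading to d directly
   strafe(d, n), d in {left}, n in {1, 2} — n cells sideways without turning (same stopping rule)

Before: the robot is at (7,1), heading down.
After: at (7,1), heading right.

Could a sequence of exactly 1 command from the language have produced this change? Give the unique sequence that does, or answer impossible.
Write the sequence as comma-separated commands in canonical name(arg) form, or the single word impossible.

face(E)

key: parked at (7,1) the whole time — nothing moves the robot
initial: at (7,1), heading down
1. face(E) → at (7,1), heading right
uniquely the one of 10 1-step routes that fits.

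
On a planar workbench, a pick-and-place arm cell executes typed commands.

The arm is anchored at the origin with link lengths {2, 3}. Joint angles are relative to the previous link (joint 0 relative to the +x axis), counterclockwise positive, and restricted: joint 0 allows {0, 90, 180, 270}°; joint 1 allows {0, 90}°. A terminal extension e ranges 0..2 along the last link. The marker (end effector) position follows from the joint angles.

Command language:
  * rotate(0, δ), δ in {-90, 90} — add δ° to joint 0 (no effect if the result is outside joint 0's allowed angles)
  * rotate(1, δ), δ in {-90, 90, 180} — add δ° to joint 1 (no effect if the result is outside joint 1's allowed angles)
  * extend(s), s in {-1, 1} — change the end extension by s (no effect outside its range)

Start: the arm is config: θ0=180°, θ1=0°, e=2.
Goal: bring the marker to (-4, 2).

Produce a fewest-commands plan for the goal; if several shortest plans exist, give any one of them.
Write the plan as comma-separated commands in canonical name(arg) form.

from: config: θ0=180°, θ1=0°, e=2
step 1 (rotate(1, 90)): config: θ0=180°, θ1=90°, e=2
step 2 (extend(-1)): config: θ0=180°, θ1=90°, e=1
step 3 (rotate(0, -90)): config: θ0=90°, θ1=90°, e=1
no 2-step plan works, so 3 is optimal.

rotate(1, 90), extend(-1), rotate(0, -90)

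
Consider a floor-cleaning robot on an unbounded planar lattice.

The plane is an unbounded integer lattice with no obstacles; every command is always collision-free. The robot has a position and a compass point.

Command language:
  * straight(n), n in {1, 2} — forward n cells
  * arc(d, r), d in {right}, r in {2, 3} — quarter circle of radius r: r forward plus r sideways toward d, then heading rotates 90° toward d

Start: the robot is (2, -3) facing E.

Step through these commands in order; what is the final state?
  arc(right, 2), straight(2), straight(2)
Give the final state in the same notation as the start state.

t0: (2, -3) facing E
[1] after arc(right, 2): (4, -5) facing S
[2] after straight(2): (4, -7) facing S
[3] after straight(2): (4, -9) facing S

(4, -9) facing S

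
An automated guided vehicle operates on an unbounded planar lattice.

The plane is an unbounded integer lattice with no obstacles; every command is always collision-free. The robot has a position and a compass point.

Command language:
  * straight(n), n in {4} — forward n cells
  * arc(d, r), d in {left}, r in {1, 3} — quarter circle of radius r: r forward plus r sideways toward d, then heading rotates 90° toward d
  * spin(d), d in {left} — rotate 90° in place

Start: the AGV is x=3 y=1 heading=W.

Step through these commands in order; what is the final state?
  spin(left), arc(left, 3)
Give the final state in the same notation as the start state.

initial: x=3 y=1 heading=W
t=1 spin(left) ⇒ x=3 y=1 heading=S
t=2 arc(left, 3) ⇒ x=6 y=-2 heading=E

x=6 y=-2 heading=E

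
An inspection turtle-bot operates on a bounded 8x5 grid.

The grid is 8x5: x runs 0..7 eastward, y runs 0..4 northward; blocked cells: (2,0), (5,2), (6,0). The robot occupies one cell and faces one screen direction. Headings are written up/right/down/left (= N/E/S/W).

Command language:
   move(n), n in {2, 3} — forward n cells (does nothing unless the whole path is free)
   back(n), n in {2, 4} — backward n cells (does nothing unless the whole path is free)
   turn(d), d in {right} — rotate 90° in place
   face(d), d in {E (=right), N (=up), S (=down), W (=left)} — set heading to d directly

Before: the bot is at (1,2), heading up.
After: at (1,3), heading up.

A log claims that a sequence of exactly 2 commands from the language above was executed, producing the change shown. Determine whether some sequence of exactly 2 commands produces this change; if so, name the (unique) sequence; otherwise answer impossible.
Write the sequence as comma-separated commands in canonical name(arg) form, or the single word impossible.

key: running move(3) before back(2) would end elsewhere — order is forced
t0: at (1,2), heading up
1. back(2) → at (1,0), heading up
2. move(3) → at (1,3), heading up
uniquely the one of 81 2-step routes that fits.

back(2), move(3)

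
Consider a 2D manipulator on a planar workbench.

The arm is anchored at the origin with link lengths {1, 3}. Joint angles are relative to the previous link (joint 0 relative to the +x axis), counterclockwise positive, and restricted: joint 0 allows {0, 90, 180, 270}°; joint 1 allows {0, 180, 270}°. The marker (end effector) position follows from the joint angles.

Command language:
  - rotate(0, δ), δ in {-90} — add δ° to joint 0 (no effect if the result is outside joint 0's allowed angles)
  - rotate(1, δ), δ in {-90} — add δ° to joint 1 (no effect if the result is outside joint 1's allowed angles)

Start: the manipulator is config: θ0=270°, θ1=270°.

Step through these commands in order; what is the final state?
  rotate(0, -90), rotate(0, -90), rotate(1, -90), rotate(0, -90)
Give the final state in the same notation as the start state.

from: config: θ0=270°, θ1=270°
1. rotate(0, -90) → config: θ0=180°, θ1=270°
2. rotate(0, -90) → config: θ0=90°, θ1=270°
3. rotate(1, -90) → config: θ0=90°, θ1=180°
4. rotate(0, -90) → config: θ0=0°, θ1=180°

config: θ0=0°, θ1=180°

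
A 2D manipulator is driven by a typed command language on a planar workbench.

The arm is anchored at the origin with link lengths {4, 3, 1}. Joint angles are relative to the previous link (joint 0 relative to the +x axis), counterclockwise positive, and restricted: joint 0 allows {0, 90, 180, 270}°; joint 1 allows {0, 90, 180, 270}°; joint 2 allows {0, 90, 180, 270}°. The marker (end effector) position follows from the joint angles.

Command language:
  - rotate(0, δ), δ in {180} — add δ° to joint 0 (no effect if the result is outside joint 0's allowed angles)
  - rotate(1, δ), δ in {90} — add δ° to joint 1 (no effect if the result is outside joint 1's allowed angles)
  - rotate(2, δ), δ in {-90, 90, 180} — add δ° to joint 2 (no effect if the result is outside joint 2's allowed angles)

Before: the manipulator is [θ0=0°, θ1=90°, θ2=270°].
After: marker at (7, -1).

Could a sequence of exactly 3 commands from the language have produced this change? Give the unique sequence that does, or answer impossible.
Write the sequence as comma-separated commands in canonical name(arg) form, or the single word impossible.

initial: [θ0=0°, θ1=90°, θ2=270°]
t=1 rotate(1, 90) ⇒ [θ0=0°, θ1=180°, θ2=270°]
t=2 rotate(1, 90) ⇒ [θ0=0°, θ1=270°, θ2=270°]
t=3 rotate(1, 90) ⇒ [θ0=0°, θ1=0°, θ2=270°]
no rival 3-sequence matches.

rotate(1, 90), rotate(1, 90), rotate(1, 90)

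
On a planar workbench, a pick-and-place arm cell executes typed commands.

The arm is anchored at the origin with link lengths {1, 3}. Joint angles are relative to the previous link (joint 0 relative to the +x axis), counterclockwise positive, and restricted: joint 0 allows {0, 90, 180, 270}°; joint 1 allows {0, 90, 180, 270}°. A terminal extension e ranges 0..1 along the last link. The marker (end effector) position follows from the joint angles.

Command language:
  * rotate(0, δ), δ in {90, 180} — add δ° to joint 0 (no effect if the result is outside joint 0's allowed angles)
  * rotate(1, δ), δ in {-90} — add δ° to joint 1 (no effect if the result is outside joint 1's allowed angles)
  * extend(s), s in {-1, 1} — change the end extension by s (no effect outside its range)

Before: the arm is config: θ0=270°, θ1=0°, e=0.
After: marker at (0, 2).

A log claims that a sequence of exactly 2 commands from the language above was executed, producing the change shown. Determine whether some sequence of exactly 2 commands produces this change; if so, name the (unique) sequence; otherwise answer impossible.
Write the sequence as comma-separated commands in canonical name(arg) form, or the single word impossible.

from: config: θ0=270°, θ1=0°, e=0
step 1 (rotate(1, -90)): config: θ0=270°, θ1=270°, e=0
step 2 (rotate(1, -90)): config: θ0=270°, θ1=180°, e=0
all 25 alternatives checked — unique.

rotate(1, -90), rotate(1, -90)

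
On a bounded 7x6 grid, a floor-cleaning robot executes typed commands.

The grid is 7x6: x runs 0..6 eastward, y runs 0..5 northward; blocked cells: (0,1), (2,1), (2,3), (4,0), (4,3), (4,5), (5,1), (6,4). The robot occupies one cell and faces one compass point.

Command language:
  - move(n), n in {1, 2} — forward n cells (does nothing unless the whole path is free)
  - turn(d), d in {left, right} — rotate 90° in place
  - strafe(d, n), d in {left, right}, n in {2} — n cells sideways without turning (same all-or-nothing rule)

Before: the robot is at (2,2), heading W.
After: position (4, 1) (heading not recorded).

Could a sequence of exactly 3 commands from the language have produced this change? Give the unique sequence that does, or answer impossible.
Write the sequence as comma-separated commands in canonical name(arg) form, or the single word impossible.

turn(left), strafe(left, 2), move(1)

key: running move(1) before turn(left) would end elsewhere — order is forced
begin: at (2,2), heading W
[1] after turn(left): at (2,2), heading S
[2] after strafe(left, 2): at (4,2), heading S
[3] after move(1): at (4,1), heading S
uniquely the one of 216 3-step routes that fits.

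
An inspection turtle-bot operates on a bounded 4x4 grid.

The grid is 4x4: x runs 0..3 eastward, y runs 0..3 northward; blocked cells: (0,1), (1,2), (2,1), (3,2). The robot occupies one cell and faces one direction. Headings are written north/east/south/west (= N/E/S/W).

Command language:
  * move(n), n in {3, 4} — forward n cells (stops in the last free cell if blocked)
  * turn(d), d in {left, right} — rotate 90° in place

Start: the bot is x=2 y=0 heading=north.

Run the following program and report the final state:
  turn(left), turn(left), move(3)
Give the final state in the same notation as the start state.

x=2 y=0 heading=south

begin: x=2 y=0 heading=north
t=1 turn(left) ⇒ x=2 y=0 heading=west
t=2 turn(left) ⇒ x=2 y=0 heading=south
t=3 move(3) ⇒ x=2 y=0 heading=south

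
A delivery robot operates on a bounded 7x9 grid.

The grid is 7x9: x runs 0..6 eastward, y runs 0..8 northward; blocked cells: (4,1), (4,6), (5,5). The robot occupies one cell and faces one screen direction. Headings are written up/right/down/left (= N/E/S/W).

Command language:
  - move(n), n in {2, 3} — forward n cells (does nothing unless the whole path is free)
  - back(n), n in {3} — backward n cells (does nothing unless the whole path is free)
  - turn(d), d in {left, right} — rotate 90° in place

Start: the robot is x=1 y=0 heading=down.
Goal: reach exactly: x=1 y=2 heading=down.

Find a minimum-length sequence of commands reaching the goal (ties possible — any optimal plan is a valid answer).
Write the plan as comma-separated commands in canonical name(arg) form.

back(3), back(3), move(2), move(2)

t0: x=1 y=0 heading=down
[1] after back(3): x=1 y=3 heading=down
[2] after back(3): x=1 y=6 heading=down
[3] after move(2): x=1 y=4 heading=down
[4] after move(2): x=1 y=2 heading=down
nothing shorter than 4 reaches the goal.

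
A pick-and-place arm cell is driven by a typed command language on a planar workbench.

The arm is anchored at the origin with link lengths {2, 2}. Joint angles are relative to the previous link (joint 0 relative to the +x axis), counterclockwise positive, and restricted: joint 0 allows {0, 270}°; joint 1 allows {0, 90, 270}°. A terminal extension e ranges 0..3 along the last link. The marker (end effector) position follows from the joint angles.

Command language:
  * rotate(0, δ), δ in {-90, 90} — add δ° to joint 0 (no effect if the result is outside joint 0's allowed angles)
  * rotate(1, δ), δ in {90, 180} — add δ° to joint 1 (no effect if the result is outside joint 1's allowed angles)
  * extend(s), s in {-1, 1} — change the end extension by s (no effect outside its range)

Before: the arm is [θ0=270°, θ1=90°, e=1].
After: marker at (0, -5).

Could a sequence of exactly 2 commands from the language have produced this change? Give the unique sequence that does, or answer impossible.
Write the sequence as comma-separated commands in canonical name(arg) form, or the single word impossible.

rotate(1, 180), rotate(1, 90)

key: running rotate(1, 90) before rotate(1, 180) would end elsewhere — order is forced
from: [θ0=270°, θ1=90°, e=1]
1. rotate(1, 180) → [θ0=270°, θ1=270°, e=1]
2. rotate(1, 90) → [θ0=270°, θ1=0°, e=1]
uniquely the one of 36 2-step routes that fits.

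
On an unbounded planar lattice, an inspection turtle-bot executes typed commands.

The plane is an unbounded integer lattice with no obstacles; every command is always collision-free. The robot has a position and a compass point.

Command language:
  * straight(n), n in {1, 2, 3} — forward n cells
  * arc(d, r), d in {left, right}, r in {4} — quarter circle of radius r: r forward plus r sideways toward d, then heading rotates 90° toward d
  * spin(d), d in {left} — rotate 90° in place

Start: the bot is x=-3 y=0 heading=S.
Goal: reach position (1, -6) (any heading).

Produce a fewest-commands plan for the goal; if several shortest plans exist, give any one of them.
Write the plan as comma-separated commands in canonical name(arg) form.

straight(2), arc(left, 4)

initial: x=-3 y=0 heading=S
1. straight(2) → x=-3 y=-2 heading=S
2. arc(left, 4) → x=1 y=-6 heading=E
shorter routes all fall short; 2 is best.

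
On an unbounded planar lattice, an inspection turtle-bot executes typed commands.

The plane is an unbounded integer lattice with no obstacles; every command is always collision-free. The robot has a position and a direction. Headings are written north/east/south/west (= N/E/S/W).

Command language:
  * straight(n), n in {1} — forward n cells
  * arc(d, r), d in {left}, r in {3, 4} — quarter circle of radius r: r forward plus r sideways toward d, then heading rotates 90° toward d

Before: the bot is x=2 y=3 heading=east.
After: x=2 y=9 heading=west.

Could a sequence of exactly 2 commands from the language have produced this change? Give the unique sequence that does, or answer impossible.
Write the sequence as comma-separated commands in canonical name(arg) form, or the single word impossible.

arc(left, 3), arc(left, 3)

key: position moved to (2,9) AND the heading swung to W — translation plus rotation needed
begin: x=2 y=3 heading=east
t=1 arc(left, 3) ⇒ x=5 y=6 heading=north
t=2 arc(left, 3) ⇒ x=2 y=9 heading=west
uniquely the one of 9 2-step routes that fits.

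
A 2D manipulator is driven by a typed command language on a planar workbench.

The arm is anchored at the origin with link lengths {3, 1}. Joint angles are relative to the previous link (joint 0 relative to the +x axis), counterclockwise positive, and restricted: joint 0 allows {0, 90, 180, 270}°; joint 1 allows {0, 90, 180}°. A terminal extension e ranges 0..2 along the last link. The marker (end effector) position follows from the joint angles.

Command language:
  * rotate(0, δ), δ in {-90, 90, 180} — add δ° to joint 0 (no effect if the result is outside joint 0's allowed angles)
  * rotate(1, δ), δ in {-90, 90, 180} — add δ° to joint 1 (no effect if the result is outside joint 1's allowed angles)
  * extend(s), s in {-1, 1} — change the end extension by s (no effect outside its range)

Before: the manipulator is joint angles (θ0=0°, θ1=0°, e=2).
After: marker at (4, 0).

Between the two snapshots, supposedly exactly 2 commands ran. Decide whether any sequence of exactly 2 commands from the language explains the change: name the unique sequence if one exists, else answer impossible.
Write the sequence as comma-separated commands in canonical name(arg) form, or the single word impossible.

initial: joint angles (θ0=0°, θ1=0°, e=2)
[1] after extend(-1): joint angles (θ0=0°, θ1=0°, e=1)
[2] after extend(-1): joint angles (θ0=0°, θ1=0°, e=0)
uniquely the one of 64 2-step routes that fits.

extend(-1), extend(-1)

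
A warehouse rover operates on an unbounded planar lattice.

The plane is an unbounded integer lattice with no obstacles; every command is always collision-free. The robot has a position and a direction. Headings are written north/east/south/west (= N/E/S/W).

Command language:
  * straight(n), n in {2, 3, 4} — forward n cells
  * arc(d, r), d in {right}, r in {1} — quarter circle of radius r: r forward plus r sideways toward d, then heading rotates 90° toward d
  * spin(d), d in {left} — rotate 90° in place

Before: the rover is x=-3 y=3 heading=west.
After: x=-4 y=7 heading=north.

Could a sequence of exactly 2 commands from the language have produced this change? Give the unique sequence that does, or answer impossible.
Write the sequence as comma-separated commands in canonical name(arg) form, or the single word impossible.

arc(right, 1), straight(3)

key: running straight(3) before arc(right, 1) would end elsewhere — order is forced
t0: x=-3 y=3 heading=west
t=1 arc(right, 1) ⇒ x=-4 y=4 heading=north
t=2 straight(3) ⇒ x=-4 y=7 heading=north
no rival 2-sequence matches.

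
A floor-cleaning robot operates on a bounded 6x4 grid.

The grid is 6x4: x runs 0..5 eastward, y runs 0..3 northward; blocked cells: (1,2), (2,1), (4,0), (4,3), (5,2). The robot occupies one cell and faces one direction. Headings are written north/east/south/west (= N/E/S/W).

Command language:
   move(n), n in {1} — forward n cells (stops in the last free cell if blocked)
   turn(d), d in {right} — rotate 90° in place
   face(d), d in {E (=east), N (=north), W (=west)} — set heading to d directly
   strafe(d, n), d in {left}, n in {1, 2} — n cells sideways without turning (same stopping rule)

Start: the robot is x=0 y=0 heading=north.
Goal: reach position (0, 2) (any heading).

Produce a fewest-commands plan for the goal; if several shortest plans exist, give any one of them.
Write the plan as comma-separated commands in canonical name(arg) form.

turn(right), strafe(left, 2)

start: x=0 y=0 heading=north
t=1 turn(right) ⇒ x=0 y=0 heading=east
t=2 strafe(left, 2) ⇒ x=0 y=2 heading=east
no 1-step plan works, so 2 is optimal.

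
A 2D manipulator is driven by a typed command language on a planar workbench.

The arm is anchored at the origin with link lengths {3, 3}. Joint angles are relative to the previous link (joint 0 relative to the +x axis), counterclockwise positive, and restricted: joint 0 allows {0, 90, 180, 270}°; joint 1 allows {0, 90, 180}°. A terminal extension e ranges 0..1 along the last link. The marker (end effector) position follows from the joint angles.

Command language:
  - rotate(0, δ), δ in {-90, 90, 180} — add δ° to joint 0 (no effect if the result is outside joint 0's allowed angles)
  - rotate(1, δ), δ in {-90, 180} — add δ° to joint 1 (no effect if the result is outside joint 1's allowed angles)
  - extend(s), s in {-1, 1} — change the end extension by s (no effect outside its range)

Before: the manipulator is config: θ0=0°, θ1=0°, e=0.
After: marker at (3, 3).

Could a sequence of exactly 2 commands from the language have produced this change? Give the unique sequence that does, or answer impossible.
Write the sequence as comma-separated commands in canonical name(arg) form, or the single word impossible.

rotate(1, 180), rotate(1, -90)

key: running rotate(1, -90) before rotate(1, 180) would end elsewhere — order is forced
initial: config: θ0=0°, θ1=0°, e=0
[1] after rotate(1, 180): config: θ0=0°, θ1=180°, e=0
[2] after rotate(1, -90): config: θ0=0°, θ1=90°, e=0
no rival 2-sequence matches.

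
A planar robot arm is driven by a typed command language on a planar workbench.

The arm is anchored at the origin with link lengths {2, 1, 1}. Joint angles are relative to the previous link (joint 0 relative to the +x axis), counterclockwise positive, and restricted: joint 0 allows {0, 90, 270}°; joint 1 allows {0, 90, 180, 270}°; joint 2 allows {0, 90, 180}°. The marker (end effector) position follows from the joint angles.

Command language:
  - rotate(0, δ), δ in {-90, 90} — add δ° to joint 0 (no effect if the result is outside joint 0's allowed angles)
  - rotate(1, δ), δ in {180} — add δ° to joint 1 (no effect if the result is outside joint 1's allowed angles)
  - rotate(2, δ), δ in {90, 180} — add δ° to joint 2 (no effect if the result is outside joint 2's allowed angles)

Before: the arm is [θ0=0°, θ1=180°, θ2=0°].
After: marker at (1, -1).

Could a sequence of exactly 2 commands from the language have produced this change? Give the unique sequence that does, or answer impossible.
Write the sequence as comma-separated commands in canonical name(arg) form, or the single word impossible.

key: order matters: swapping rotate(2, 90) and rotate(2, 180) lands elsewhere
begin: [θ0=0°, θ1=180°, θ2=0°]
step 1 (rotate(2, 90)): [θ0=0°, θ1=180°, θ2=90°]
step 2 (rotate(2, 180)): [θ0=0°, θ1=180°, θ2=90°]
no rival 2-sequence matches.

rotate(2, 90), rotate(2, 180)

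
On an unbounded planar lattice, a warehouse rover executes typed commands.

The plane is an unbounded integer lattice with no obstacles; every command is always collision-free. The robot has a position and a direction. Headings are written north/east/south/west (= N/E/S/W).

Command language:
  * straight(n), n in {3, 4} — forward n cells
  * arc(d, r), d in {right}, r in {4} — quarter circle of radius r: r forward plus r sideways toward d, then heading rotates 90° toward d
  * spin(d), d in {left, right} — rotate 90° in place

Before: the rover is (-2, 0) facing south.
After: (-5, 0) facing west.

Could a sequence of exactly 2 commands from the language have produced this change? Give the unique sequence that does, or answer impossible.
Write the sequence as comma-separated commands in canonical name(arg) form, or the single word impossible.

key: order matters: swapping spin(right) and straight(3) lands elsewhere
begin: (-2, 0) facing south
[1] after spin(right): (-2, 0) facing west
[2] after straight(3): (-5, 0) facing west
uniquely the one of 25 2-step routes that fits.

spin(right), straight(3)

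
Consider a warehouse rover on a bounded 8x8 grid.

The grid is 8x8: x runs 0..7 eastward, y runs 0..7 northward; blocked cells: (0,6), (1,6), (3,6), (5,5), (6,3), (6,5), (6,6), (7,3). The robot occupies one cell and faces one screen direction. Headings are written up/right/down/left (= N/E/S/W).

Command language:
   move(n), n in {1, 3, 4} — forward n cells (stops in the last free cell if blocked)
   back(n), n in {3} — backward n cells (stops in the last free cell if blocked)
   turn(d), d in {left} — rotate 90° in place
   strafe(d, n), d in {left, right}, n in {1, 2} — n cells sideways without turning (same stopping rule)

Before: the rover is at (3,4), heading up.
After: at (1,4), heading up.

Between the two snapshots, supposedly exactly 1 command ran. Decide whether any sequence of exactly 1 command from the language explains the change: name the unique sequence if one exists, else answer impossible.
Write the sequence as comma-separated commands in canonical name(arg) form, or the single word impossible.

key: still facing N — the one step turns nothing
initial: at (3,4), heading up
t=1 strafe(left, 2) ⇒ at (1,4), heading up
no other 1-command option fits: unique.

strafe(left, 2)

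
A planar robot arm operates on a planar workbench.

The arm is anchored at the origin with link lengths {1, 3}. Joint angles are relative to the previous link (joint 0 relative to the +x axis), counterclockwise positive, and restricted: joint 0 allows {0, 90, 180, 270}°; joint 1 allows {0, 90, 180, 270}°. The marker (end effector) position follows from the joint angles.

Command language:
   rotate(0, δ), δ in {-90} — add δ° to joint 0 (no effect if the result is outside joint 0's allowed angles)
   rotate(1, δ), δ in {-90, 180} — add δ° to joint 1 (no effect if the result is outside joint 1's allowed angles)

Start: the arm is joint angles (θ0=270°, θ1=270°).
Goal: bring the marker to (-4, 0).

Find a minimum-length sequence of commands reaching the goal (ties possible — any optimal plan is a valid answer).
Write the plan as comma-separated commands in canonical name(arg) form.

rotate(1, -90), rotate(0, -90), rotate(1, 180)

begin: joint angles (θ0=270°, θ1=270°)
[1] after rotate(1, -90): joint angles (θ0=270°, θ1=180°)
[2] after rotate(0, -90): joint angles (θ0=180°, θ1=180°)
[3] after rotate(1, 180): joint angles (θ0=180°, θ1=0°)
no 2-step plan works, so 3 is optimal.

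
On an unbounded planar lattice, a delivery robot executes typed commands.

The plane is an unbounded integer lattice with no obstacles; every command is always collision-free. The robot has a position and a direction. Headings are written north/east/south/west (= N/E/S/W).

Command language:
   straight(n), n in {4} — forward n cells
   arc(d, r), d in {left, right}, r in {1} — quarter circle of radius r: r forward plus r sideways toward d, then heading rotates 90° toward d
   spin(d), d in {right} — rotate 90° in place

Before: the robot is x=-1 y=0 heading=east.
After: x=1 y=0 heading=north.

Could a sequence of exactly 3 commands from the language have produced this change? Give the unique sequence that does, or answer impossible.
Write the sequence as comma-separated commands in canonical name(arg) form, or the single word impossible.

key: order matters: swapping spin(right) and arc(left, 1) lands elsewhere
from: x=-1 y=0 heading=east
step 1 (spin(right)): x=-1 y=0 heading=south
step 2 (arc(left, 1)): x=0 y=-1 heading=east
step 3 (arc(left, 1)): x=1 y=0 heading=north
uniquely the one of 64 3-step routes that fits.

spin(right), arc(left, 1), arc(left, 1)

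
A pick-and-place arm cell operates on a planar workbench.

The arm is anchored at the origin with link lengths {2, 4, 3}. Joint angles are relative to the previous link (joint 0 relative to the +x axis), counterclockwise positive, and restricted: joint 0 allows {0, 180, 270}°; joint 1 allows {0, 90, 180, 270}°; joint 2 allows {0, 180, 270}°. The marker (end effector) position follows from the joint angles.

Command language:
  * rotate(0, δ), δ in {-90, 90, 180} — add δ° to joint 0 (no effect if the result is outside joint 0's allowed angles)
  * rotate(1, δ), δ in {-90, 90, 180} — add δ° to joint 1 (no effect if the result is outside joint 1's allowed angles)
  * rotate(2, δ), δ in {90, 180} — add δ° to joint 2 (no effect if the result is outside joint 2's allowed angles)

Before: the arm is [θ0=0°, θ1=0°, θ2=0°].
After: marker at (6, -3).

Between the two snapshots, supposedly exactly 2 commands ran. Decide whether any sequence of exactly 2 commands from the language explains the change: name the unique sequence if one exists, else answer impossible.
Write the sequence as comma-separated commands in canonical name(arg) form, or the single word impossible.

key: running rotate(2, 90) before rotate(2, 180) would end elsewhere — order is forced
from: [θ0=0°, θ1=0°, θ2=0°]
1. rotate(2, 180) → [θ0=0°, θ1=0°, θ2=180°]
2. rotate(2, 90) → [θ0=0°, θ1=0°, θ2=270°]
no rival 2-sequence matches.

rotate(2, 180), rotate(2, 90)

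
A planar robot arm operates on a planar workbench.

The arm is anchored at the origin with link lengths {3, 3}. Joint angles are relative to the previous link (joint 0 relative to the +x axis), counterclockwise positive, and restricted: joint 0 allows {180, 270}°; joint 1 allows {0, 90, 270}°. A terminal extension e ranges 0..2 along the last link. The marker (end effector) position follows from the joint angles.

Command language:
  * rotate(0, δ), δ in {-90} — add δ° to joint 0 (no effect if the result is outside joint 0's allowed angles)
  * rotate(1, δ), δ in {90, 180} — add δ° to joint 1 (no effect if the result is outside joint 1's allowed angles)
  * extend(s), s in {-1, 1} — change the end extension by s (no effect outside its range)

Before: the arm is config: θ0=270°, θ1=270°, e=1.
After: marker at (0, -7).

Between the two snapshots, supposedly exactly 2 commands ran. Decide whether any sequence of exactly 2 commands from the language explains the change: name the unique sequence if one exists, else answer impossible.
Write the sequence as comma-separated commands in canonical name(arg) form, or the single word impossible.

rotate(1, 90), rotate(1, 180)

key: order matters: swapping rotate(1, 90) and rotate(1, 180) lands elsewhere
from: config: θ0=270°, θ1=270°, e=1
step 1 (rotate(1, 90)): config: θ0=270°, θ1=0°, e=1
step 2 (rotate(1, 180)): config: θ0=270°, θ1=0°, e=1
no rival 2-sequence matches.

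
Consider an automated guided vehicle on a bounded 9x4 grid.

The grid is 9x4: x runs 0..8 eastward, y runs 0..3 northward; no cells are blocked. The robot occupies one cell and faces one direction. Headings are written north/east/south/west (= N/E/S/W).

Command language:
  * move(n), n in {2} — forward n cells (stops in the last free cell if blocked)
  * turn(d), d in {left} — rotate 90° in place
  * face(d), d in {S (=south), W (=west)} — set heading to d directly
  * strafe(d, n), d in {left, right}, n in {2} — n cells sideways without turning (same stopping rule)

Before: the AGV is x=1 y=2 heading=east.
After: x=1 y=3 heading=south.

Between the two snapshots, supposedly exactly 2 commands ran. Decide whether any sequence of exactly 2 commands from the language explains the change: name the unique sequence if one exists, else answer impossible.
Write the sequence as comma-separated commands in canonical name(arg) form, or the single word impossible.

key: cell and facing (now S) both changed — the 2 commands mix motion and turning
from: x=1 y=2 heading=east
[1] after strafe(left, 2): x=1 y=3 heading=east
[2] after face(S): x=1 y=3 heading=south
no other 2-command option fits: unique.

strafe(left, 2), face(S)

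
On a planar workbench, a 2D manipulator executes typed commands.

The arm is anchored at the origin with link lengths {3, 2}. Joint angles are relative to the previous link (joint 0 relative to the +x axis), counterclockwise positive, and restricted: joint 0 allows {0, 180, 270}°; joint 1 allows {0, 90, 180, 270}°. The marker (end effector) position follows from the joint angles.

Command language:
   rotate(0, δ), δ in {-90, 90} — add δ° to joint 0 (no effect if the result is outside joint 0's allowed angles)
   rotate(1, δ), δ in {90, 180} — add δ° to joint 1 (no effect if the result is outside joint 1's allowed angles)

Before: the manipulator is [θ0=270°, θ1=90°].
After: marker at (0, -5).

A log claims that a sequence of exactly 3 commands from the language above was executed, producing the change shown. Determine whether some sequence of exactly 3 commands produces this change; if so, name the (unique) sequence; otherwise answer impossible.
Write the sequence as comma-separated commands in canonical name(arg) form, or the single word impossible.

t0: [θ0=270°, θ1=90°]
step 1 (rotate(1, 90)): [θ0=270°, θ1=180°]
step 2 (rotate(1, 90)): [θ0=270°, θ1=270°]
step 3 (rotate(1, 90)): [θ0=270°, θ1=0°]
all 64 alternatives checked — unique.

rotate(1, 90), rotate(1, 90), rotate(1, 90)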